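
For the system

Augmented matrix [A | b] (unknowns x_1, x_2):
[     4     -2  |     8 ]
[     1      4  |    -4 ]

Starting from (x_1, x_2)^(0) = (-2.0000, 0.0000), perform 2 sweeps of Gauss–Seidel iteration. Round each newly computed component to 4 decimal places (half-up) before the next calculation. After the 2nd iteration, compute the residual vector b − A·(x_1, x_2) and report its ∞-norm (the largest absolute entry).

Iteration 1:
  x_1 = (8 - (-2)·0.0000) / (4) = 2.0000
  x_2 = (-4 - (1)·2.0000) / (4) = -1.5000
Iteration 2:
  x_1 = (8 - (-2)·-1.5000) / (4) = 1.2500
  x_2 = (-4 - (1)·1.2500) / (4) = -1.3125
Residual b − A·x = (0.3750, 0.0000); ∞-norm = 0.3750

0.3750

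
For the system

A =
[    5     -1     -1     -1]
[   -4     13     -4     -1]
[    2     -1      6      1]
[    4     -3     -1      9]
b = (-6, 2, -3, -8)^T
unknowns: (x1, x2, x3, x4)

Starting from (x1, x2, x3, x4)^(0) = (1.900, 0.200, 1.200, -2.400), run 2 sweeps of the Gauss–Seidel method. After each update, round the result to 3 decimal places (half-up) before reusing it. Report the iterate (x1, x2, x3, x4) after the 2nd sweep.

Iteration 1:
  x1 = (-6 - (-1)·0.200 - (-1)·1.200 - (-1)·-2.400) / (5) = -1.400
  x2 = (2 - (-4)·-1.400 - (-4)·1.200 - (-1)·-2.400) / (13) = -0.092
  x3 = (-3 - (2)·-1.400 - (-1)·-0.092 - (1)·-2.400) / (6) = 0.351
  x4 = (-8 - (4)·-1.400 - (-3)·-0.092 - (-1)·0.351) / (9) = -0.258
Iteration 2:
  x1 = (-6 - (-1)·-0.092 - (-1)·0.351 - (-1)·-0.258) / (5) = -1.200
  x2 = (2 - (-4)·-1.200 - (-4)·0.351 - (-1)·-0.258) / (13) = -0.127
  x3 = (-3 - (2)·-1.200 - (-1)·-0.127 - (1)·-0.258) / (6) = -0.078
  x4 = (-8 - (4)·-1.200 - (-3)·-0.127 - (-1)·-0.078) / (9) = -0.407

(-1.200, -0.127, -0.078, -0.407)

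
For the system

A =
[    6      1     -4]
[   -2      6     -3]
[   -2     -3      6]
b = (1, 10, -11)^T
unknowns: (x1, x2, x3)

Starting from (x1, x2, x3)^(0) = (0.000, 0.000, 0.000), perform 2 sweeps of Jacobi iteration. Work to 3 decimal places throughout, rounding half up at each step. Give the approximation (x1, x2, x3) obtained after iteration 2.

(-1.333, 0.806, -0.944)

Iteration 1:
  x1 = (1 - (1)·0.000 - (-4)·0.000) / (6) = 0.167
  x2 = (10 - (-2)·0.000 - (-3)·0.000) / (6) = 1.667
  x3 = (-11 - (-2)·0.000 - (-3)·0.000) / (6) = -1.833
Iteration 2:
  x1 = (1 - (1)·1.667 - (-4)·-1.833) / (6) = -1.333
  x2 = (10 - (-2)·0.167 - (-3)·-1.833) / (6) = 0.806
  x3 = (-11 - (-2)·0.167 - (-3)·1.667) / (6) = -0.944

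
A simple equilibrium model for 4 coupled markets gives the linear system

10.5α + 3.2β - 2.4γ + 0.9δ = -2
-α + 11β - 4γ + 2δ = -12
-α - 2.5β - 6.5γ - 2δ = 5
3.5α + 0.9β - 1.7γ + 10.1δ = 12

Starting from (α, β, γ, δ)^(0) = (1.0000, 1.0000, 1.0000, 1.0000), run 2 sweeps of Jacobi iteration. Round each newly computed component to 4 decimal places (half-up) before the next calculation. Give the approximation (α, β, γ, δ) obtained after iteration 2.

Iteration 1:
  α = (-2 - (3.2)·1.0000 - (-2.4)·1.0000 - (0.9)·1.0000) / (10.5) = -0.3524
  β = (-12 - (-1)·1.0000 - (-4)·1.0000 - (2)·1.0000) / (11) = -0.8182
  γ = (5 - (-1)·1.0000 - (-2.5)·1.0000 - (-2)·1.0000) / (-6.5) = -1.6154
  δ = (12 - (3.5)·1.0000 - (0.9)·1.0000 - (-1.7)·1.0000) / (10.1) = 0.9208
Iteration 2:
  α = (-2 - (3.2)·-0.8182 - (-2.4)·-1.6154 - (0.9)·0.9208) / (10.5) = -0.3893
  β = (-12 - (-1)·-0.3524 - (-4)·-1.6154 - (2)·0.9208) / (11) = -1.8778
  γ = (5 - (-1)·-0.3524 - (-2.5)·-0.8182 - (-2)·0.9208) / (-6.5) = -0.6836
  δ = (12 - (3.5)·-0.3524 - (0.9)·-0.8182 - (-1.7)·-1.6154) / (10.1) = 1.1112

(-0.3893, -1.8778, -0.6836, 1.1112)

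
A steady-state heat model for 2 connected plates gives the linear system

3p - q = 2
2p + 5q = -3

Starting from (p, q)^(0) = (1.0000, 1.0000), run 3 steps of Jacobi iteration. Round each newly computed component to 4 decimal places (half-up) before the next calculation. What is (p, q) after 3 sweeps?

Iteration 1:
  p = (2 - (-1)·1.0000) / (3) = 1.0000
  q = (-3 - (2)·1.0000) / (5) = -1.0000
Iteration 2:
  p = (2 - (-1)·-1.0000) / (3) = 0.3333
  q = (-3 - (2)·1.0000) / (5) = -1.0000
Iteration 3:
  p = (2 - (-1)·-1.0000) / (3) = 0.3333
  q = (-3 - (2)·0.3333) / (5) = -0.7333

(0.3333, -0.7333)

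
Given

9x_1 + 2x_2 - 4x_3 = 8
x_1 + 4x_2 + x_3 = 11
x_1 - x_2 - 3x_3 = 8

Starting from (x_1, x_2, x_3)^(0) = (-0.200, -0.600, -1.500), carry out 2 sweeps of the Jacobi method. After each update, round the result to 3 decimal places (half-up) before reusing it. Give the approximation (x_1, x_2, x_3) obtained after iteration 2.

Iteration 1:
  x_1 = (8 - (2)·-0.600 - (-4)·-1.500) / (9) = 0.356
  x_2 = (11 - (1)·-0.200 - (1)·-1.500) / (4) = 3.175
  x_3 = (8 - (1)·-0.200 - (-1)·-0.600) / (-3) = -2.533
Iteration 2:
  x_1 = (8 - (2)·3.175 - (-4)·-2.533) / (9) = -0.942
  x_2 = (11 - (1)·0.356 - (1)·-2.533) / (4) = 3.294
  x_3 = (8 - (1)·0.356 - (-1)·3.175) / (-3) = -3.606

(-0.942, 3.294, -3.606)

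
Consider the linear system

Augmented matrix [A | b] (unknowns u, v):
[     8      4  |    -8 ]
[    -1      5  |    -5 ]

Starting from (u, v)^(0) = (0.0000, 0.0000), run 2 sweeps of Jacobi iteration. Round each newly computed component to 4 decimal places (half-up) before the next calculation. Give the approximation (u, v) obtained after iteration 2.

Iteration 1:
  u = (-8 - (4)·0.0000) / (8) = -1.0000
  v = (-5 - (-1)·0.0000) / (5) = -1.0000
Iteration 2:
  u = (-8 - (4)·-1.0000) / (8) = -0.5000
  v = (-5 - (-1)·-1.0000) / (5) = -1.2000

(-0.5000, -1.2000)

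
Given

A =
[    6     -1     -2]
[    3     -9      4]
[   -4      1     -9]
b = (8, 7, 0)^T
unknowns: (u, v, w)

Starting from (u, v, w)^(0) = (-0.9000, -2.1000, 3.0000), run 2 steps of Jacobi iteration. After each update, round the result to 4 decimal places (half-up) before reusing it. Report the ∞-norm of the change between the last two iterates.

Iteration 1:
  u = (8 - (-1)·-2.1000 - (-2)·3.0000) / (6) = 1.9833
  v = (7 - (3)·-0.9000 - (4)·3.0000) / (-9) = 0.2556
  w = (0 - (-4)·-0.9000 - (1)·-2.1000) / (-9) = 0.1667
Iteration 2:
  u = (8 - (-1)·0.2556 - (-2)·0.1667) / (6) = 1.4315
  v = (7 - (3)·1.9833 - (4)·0.1667) / (-9) = -0.0426
  w = (0 - (-4)·1.9833 - (1)·0.2556) / (-9) = -0.8531
Change: (-0.5518, -0.2982, -1.0198) → max |·| = 1.0198

1.0198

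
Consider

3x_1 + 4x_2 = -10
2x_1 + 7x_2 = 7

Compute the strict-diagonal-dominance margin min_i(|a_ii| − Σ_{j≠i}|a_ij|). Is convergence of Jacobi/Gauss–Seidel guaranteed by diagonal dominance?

-1

row 1: |3| − (4) = -1
row 2: |7| − (2) = 5
minimum over rows = -1 → not strictly diagonally dominant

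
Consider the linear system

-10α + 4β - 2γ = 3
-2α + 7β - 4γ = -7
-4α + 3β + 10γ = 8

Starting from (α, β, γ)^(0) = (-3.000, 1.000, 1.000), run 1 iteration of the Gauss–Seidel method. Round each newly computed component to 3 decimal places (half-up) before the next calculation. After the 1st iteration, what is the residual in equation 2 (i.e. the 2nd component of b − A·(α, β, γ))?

-0.413

Iteration 1:
  α = (3 - (4)·1.000 - (-2)·1.000) / (-10) = -0.100
  β = (-7 - (-2)·-0.100 - (-4)·1.000) / (7) = -0.457
  γ = (8 - (-4)·-0.100 - (3)·-0.457) / (10) = 0.897
Residual b − A·x = (5.622, -0.413, 0.001)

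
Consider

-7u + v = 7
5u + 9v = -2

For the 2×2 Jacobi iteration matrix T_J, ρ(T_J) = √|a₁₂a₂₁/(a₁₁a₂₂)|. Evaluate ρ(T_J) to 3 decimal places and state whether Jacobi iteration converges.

0.282

a₁₂a₂₁/(a₁₁a₂₂) = (1)·(5) / ((-7)·(9)) = -0.079365
ρ = √|-0.079365| = √0.079365 = 0.282
ρ < 1, so Jacobi converges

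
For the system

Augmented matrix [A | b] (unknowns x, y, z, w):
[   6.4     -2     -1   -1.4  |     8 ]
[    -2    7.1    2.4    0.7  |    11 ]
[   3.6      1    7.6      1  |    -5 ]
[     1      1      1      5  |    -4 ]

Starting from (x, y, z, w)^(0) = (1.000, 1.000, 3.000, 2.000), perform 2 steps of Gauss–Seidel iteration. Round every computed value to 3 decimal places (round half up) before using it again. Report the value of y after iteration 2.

2.686

Iteration 1:
  x = (8 - (-2)·1.000 - (-1)·3.000 - (-1.4)·2.000) / (6.4) = 2.469
  y = (11 - (-2)·2.469 - (2.4)·3.000 - (0.7)·2.000) / (7.1) = 1.034
  z = (-5 - (3.6)·2.469 - (1)·1.034 - (1)·2.000) / (7.6) = -2.227
  w = (-4 - (1)·2.469 - (1)·1.034 - (1)·-2.227) / (5) = -1.055
Iteration 2:
  x = (8 - (-2)·1.034 - (-1)·-2.227 - (-1.4)·-1.055) / (6.4) = 0.994
  y = (11 - (-2)·0.994 - (2.4)·-2.227 - (0.7)·-1.055) / (7.1) = 2.686
  z = (-5 - (3.6)·0.994 - (1)·2.686 - (1)·-1.055) / (7.6) = -1.343
  w = (-4 - (1)·0.994 - (1)·2.686 - (1)·-1.343) / (5) = -1.267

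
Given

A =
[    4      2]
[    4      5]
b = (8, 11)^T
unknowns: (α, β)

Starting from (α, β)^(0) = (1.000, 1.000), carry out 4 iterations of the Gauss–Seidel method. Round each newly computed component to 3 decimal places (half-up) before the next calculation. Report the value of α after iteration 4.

Iteration 1:
  α = (8 - (2)·1.000) / (4) = 1.500
  β = (11 - (4)·1.500) / (5) = 1.000
Iteration 2:
  α = (8 - (2)·1.000) / (4) = 1.500
  β = (11 - (4)·1.500) / (5) = 1.000
Iteration 3:
  α = (8 - (2)·1.000) / (4) = 1.500
  β = (11 - (4)·1.500) / (5) = 1.000
Iteration 4:
  α = (8 - (2)·1.000) / (4) = 1.500
  β = (11 - (4)·1.500) / (5) = 1.000

1.500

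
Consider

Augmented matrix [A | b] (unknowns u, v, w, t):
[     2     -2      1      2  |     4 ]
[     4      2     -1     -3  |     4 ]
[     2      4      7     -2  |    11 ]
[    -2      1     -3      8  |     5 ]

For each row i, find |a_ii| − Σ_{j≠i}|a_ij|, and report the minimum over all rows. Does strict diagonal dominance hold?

-6

row 1: |2| − (2+1+2) = -3
row 2: |2| − (4+1+3) = -6
row 3: |7| − (2+4+2) = -1
row 4: |8| − (2+1+3) = 2
minimum over rows = -6 → not strictly diagonally dominant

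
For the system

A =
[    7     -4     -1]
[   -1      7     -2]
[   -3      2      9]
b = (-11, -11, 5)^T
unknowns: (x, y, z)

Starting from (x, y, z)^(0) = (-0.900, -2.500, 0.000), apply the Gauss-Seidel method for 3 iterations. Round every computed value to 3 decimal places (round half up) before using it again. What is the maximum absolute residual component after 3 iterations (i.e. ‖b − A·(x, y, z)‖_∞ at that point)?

Iteration 1:
  x = (-11 - (-4)·-2.500 - (-1)·0.000) / (7) = -3.000
  y = (-11 - (-1)·-3.000 - (-2)·0.000) / (7) = -2.000
  z = (5 - (-3)·-3.000 - (2)·-2.000) / (9) = 0.000
Iteration 2:
  x = (-11 - (-4)·-2.000 - (-1)·0.000) / (7) = -2.714
  y = (-11 - (-1)·-2.714 - (-2)·0.000) / (7) = -1.959
  z = (5 - (-3)·-2.714 - (2)·-1.959) / (9) = 0.086
Iteration 3:
  x = (-11 - (-4)·-1.959 - (-1)·0.086) / (7) = -2.679
  y = (-11 - (-1)·-2.679 - (-2)·0.086) / (7) = -1.930
  z = (5 - (-3)·-2.679 - (2)·-1.930) / (9) = 0.091
Residual b − A·x = (0.124, 0.013, 0.004); ∞-norm = 0.124

0.124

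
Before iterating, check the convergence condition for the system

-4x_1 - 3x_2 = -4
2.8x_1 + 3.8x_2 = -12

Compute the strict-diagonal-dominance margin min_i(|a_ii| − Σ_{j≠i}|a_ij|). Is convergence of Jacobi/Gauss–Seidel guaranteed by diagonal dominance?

row 1: |-4| − (3) = 1
row 2: |3.8| − (2.8) = 1
minimum over rows = 1 → strictly diagonally dominant (convergence guaranteed)

1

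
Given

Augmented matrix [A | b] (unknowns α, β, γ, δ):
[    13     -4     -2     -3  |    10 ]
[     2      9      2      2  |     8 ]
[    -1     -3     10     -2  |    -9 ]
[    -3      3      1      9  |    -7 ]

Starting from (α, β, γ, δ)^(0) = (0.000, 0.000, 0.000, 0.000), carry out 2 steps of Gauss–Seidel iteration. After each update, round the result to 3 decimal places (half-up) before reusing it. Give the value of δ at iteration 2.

-0.797

Iteration 1:
  α = (10 - (-4)·0.000 - (-2)·0.000 - (-3)·0.000) / (13) = 0.769
  β = (8 - (2)·0.769 - (2)·0.000 - (2)·0.000) / (9) = 0.718
  γ = (-9 - (-1)·0.769 - (-3)·0.718 - (-2)·0.000) / (10) = -0.608
  δ = (-7 - (-3)·0.769 - (3)·0.718 - (1)·-0.608) / (9) = -0.693
Iteration 2:
  α = (10 - (-4)·0.718 - (-2)·-0.608 - (-3)·-0.693) / (13) = 0.737
  β = (8 - (2)·0.737 - (2)·-0.608 - (2)·-0.693) / (9) = 1.014
  γ = (-9 - (-1)·0.737 - (-3)·1.014 - (-2)·-0.693) / (10) = -0.661
  δ = (-7 - (-3)·0.737 - (3)·1.014 - (1)·-0.661) / (9) = -0.797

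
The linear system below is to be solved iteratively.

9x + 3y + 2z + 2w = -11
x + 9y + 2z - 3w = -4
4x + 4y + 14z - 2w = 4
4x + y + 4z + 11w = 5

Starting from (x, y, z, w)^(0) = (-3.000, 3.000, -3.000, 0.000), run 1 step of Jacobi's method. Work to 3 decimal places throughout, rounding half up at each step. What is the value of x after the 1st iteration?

Iteration 1:
  x = (-11 - (3)·3.000 - (2)·-3.000 - (2)·0.000) / (9) = -1.556
  y = (-4 - (1)·-3.000 - (2)·-3.000 - (-3)·0.000) / (9) = 0.556
  z = (4 - (4)·-3.000 - (4)·3.000 - (-2)·0.000) / (14) = 0.286
  w = (5 - (4)·-3.000 - (1)·3.000 - (4)·-3.000) / (11) = 2.364

-1.556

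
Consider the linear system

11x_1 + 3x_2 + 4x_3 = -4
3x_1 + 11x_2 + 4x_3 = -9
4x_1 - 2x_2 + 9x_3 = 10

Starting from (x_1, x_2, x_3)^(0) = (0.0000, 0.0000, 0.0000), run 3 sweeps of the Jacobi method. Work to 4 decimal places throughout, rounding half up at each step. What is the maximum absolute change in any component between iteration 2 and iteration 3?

Iteration 1:
  x_1 = (-4 - (3)·0.0000 - (4)·0.0000) / (11) = -0.3636
  x_2 = (-9 - (3)·0.0000 - (4)·0.0000) / (11) = -0.8182
  x_3 = (10 - (4)·0.0000 - (-2)·0.0000) / (9) = 1.1111
Iteration 2:
  x_1 = (-4 - (3)·-0.8182 - (4)·1.1111) / (11) = -0.5445
  x_2 = (-9 - (3)·-0.3636 - (4)·1.1111) / (11) = -1.1231
  x_3 = (10 - (4)·-0.3636 - (-2)·-0.8182) / (9) = 1.0909
Iteration 3:
  x_1 = (-4 - (3)·-1.1231 - (4)·1.0909) / (11) = -0.4540
  x_2 = (-9 - (3)·-0.5445 - (4)·1.0909) / (11) = -1.0664
  x_3 = (10 - (4)·-0.5445 - (-2)·-1.1231) / (9) = 1.1035
Change: (0.0905, 0.0567, 0.0126) → max |·| = 0.0905

0.0905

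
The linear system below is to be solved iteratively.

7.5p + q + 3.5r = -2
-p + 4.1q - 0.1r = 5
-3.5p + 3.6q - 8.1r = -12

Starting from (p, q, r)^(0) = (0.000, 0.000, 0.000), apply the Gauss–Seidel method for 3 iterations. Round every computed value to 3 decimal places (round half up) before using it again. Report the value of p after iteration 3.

-1.558

Iteration 1:
  p = (-2 - (1)·0.000 - (3.5)·0.000) / (7.5) = -0.267
  q = (5 - (-1)·-0.267 - (-0.1)·0.000) / (4.1) = 1.154
  r = (-12 - (-3.5)·-0.267 - (3.6)·1.154) / (-8.1) = 2.110
Iteration 2:
  p = (-2 - (1)·1.154 - (3.5)·2.110) / (7.5) = -1.405
  q = (5 - (-1)·-1.405 - (-0.1)·2.110) / (4.1) = 0.928
  r = (-12 - (-3.5)·-1.405 - (3.6)·0.928) / (-8.1) = 2.501
Iteration 3:
  p = (-2 - (1)·0.928 - (3.5)·2.501) / (7.5) = -1.558
  q = (5 - (-1)·-1.558 - (-0.1)·2.501) / (4.1) = 0.901
  r = (-12 - (-3.5)·-1.558 - (3.6)·0.901) / (-8.1) = 2.555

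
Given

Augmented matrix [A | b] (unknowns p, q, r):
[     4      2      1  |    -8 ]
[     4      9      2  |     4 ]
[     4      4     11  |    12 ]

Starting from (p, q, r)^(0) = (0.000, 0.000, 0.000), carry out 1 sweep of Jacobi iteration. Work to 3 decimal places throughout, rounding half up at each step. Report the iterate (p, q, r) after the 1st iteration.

Iteration 1:
  p = (-8 - (2)·0.000 - (1)·0.000) / (4) = -2.000
  q = (4 - (4)·0.000 - (2)·0.000) / (9) = 0.444
  r = (12 - (4)·0.000 - (4)·0.000) / (11) = 1.091

(-2.000, 0.444, 1.091)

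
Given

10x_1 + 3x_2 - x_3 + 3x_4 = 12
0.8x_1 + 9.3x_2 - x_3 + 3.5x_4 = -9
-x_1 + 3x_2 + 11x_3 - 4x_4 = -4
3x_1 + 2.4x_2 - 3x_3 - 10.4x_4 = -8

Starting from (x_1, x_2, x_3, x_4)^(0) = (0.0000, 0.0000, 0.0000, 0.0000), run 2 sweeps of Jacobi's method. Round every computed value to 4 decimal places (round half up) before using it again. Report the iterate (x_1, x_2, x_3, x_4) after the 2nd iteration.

(1.2232, -1.3995, 0.2891, 0.9970)

Iteration 1:
  x_1 = (12 - (3)·0.0000 - (-1)·0.0000 - (3)·0.0000) / (10) = 1.2000
  x_2 = (-9 - (0.8)·0.0000 - (-1)·0.0000 - (3.5)·0.0000) / (9.3) = -0.9677
  x_3 = (-4 - (-1)·0.0000 - (3)·0.0000 - (-4)·0.0000) / (11) = -0.3636
  x_4 = (-8 - (3)·0.0000 - (2.4)·0.0000 - (-3)·0.0000) / (-10.4) = 0.7692
Iteration 2:
  x_1 = (12 - (3)·-0.9677 - (-1)·-0.3636 - (3)·0.7692) / (10) = 1.2232
  x_2 = (-9 - (0.8)·1.2000 - (-1)·-0.3636 - (3.5)·0.7692) / (9.3) = -1.3995
  x_3 = (-4 - (-1)·1.2000 - (3)·-0.9677 - (-4)·0.7692) / (11) = 0.2891
  x_4 = (-8 - (3)·1.2000 - (2.4)·-0.9677 - (-3)·-0.3636) / (-10.4) = 0.9970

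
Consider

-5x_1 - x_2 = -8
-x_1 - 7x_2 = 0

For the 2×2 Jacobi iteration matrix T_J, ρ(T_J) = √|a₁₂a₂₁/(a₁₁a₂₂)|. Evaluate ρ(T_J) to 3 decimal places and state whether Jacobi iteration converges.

a₁₂a₂₁/(a₁₁a₂₂) = (-1)·(-1) / ((-5)·(-7)) = 0.028571
ρ = √|0.028571| = √0.028571 = 0.169
ρ < 1, so Jacobi converges

0.169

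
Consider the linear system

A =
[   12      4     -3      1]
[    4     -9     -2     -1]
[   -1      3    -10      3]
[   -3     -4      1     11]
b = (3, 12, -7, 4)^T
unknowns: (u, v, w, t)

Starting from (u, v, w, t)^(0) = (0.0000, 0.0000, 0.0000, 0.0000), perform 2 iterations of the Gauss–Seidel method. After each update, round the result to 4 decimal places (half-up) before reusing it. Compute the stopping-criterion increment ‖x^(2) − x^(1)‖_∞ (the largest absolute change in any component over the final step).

Iteration 1:
  u = (3 - (4)·0.0000 - (-3)·0.0000 - (1)·0.0000) / (12) = 0.2500
  v = (12 - (4)·0.2500 - (-2)·0.0000 - (-1)·0.0000) / (-9) = -1.2222
  w = (-7 - (-1)·0.2500 - (3)·-1.2222 - (3)·0.0000) / (-10) = 0.3083
  t = (4 - (-3)·0.2500 - (-4)·-1.2222 - (1)·0.3083) / (11) = -0.0406
Iteration 2:
  u = (3 - (4)·-1.2222 - (-3)·0.3083 - (1)·-0.0406) / (12) = 0.7379
  v = (12 - (4)·0.7379 - (-2)·0.3083 - (-1)·-0.0406) / (-9) = -1.0694
  w = (-7 - (-1)·0.7379 - (3)·-1.0694 - (3)·-0.0406) / (-10) = 0.2932
  t = (4 - (-3)·0.7379 - (-4)·-1.0694 - (1)·0.2932) / (11) = 0.1494
Change: (0.4879, 0.1528, -0.0151, 0.1900) → max |·| = 0.4879

0.4879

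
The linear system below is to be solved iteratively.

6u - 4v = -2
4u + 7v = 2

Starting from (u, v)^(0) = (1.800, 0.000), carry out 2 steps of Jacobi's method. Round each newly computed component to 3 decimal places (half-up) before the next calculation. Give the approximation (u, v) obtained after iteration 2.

Iteration 1:
  u = (-2 - (-4)·0.000) / (6) = -0.333
  v = (2 - (4)·1.800) / (7) = -0.743
Iteration 2:
  u = (-2 - (-4)·-0.743) / (6) = -0.829
  v = (2 - (4)·-0.333) / (7) = 0.476

(-0.829, 0.476)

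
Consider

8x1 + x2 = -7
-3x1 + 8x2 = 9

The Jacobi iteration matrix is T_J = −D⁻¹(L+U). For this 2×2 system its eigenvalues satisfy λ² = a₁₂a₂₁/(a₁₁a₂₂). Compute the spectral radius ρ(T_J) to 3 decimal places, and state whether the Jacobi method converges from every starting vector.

a₁₂a₂₁/(a₁₁a₂₂) = (1)·(-3) / ((8)·(8)) = -0.046875
ρ = √|-0.046875| = √0.046875 = 0.217
ρ < 1, so Jacobi converges

0.217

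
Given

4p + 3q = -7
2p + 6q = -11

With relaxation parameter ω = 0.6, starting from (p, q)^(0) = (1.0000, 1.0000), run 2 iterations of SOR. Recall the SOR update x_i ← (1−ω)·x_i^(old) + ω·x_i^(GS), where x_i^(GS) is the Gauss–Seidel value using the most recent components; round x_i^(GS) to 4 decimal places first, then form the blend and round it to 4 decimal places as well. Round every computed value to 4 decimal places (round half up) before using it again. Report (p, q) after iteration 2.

(-1.2740, -1.0372)

Iteration 1:
  p: GS value = (-7 - (3)·1.0000) / (4) = -2.5000;  p ← (1−ω)·1.0000 + ω·-2.5000 = -1.1000
  q: GS value = (-11 - (2)·-1.1000) / (6) = -1.4667;  q ← (1−ω)·1.0000 + ω·-1.4667 = -0.4800
Iteration 2:
  p: GS value = (-7 - (3)·-0.4800) / (4) = -1.3900;  p ← (1−ω)·-1.1000 + ω·-1.3900 = -1.2740
  q: GS value = (-11 - (2)·-1.2740) / (6) = -1.4087;  q ← (1−ω)·-0.4800 + ω·-1.4087 = -1.0372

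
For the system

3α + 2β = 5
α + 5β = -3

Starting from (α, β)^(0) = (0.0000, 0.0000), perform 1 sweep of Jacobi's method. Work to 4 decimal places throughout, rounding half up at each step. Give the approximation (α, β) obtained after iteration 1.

(1.6667, -0.6000)

Iteration 1:
  α = (5 - (2)·0.0000) / (3) = 1.6667
  β = (-3 - (1)·0.0000) / (5) = -0.6000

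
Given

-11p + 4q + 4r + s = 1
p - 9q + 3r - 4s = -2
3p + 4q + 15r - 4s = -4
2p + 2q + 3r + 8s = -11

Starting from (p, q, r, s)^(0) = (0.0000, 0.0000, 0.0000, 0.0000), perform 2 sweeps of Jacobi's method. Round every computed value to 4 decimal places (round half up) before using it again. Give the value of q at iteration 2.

0.7343

Iteration 1:
  p = (1 - (4)·0.0000 - (4)·0.0000 - (1)·0.0000) / (-11) = -0.0909
  q = (-2 - (1)·0.0000 - (3)·0.0000 - (-4)·0.0000) / (-9) = 0.2222
  r = (-4 - (3)·0.0000 - (4)·0.0000 - (-4)·0.0000) / (15) = -0.2667
  s = (-11 - (2)·0.0000 - (2)·0.0000 - (3)·0.0000) / (8) = -1.3750
Iteration 2:
  p = (1 - (4)·0.2222 - (4)·-0.2667 - (1)·-1.3750) / (-11) = -0.2321
  q = (-2 - (1)·-0.0909 - (3)·-0.2667 - (-4)·-1.3750) / (-9) = 0.7343
  r = (-4 - (3)·-0.0909 - (4)·0.2222 - (-4)·-1.3750) / (15) = -0.6744
  s = (-11 - (2)·-0.0909 - (2)·0.2222 - (3)·-0.2667) / (8) = -1.3078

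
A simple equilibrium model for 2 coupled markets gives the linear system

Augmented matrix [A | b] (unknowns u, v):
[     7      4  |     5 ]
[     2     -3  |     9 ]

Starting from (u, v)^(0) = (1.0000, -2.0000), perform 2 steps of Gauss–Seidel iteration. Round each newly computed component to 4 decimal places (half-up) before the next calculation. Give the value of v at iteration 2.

-1.8526

Iteration 1:
  u = (5 - (4)·-2.0000) / (7) = 1.8571
  v = (9 - (2)·1.8571) / (-3) = -1.7619
Iteration 2:
  u = (5 - (4)·-1.7619) / (7) = 1.7211
  v = (9 - (2)·1.7211) / (-3) = -1.8526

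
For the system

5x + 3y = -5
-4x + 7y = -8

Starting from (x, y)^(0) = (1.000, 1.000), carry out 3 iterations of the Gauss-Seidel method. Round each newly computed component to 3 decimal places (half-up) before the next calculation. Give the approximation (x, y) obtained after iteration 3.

(-0.395, -1.369)

Iteration 1:
  x = (-5 - (3)·1.000) / (5) = -1.600
  y = (-8 - (-4)·-1.600) / (7) = -2.057
Iteration 2:
  x = (-5 - (3)·-2.057) / (5) = 0.234
  y = (-8 - (-4)·0.234) / (7) = -1.009
Iteration 3:
  x = (-5 - (3)·-1.009) / (5) = -0.395
  y = (-8 - (-4)·-0.395) / (7) = -1.369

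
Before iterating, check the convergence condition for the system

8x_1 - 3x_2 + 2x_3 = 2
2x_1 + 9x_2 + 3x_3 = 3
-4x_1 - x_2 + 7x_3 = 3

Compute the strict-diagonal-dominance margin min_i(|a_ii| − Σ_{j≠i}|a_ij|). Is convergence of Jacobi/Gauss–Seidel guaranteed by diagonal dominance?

row 1: |8| − (3+2) = 3
row 2: |9| − (2+3) = 4
row 3: |7| − (4+1) = 2
minimum over rows = 2 → strictly diagonally dominant (convergence guaranteed)

2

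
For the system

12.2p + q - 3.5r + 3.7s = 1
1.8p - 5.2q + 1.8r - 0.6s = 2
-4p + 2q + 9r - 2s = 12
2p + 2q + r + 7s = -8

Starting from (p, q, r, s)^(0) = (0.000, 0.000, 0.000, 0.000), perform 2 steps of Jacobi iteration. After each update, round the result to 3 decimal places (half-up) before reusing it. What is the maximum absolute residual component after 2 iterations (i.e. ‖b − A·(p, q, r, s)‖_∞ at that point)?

Iteration 1:
  p = (1 - (1)·0.000 - (-3.5)·0.000 - (3.7)·0.000) / (12.2) = 0.082
  q = (2 - (1.8)·0.000 - (1.8)·0.000 - (-0.6)·0.000) / (-5.2) = -0.385
  r = (12 - (-4)·0.000 - (2)·0.000 - (-2)·0.000) / (9) = 1.333
  s = (-8 - (2)·0.000 - (2)·0.000 - (1)·0.000) / (7) = -1.143
Iteration 2:
  p = (1 - (1)·-0.385 - (-3.5)·1.333 - (3.7)·-1.143) / (12.2) = 0.843
  q = (2 - (1.8)·0.082 - (1.8)·1.333 - (-0.6)·-1.143) / (-5.2) = 0.237
  r = (12 - (-4)·0.082 - (2)·-0.385 - (-2)·-1.143) / (9) = 1.201
  s = (-8 - (2)·0.082 - (2)·-0.385 - (1)·1.333) / (7) = -1.247
Residual b − A·x = (-0.704, -1.195, 1.595, -2.632); ∞-norm = 2.632

2.632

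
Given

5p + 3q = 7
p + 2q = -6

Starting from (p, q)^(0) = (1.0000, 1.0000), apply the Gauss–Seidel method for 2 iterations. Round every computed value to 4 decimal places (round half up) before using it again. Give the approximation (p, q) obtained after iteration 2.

Iteration 1:
  p = (7 - (3)·1.0000) / (5) = 0.8000
  q = (-6 - (1)·0.8000) / (2) = -3.4000
Iteration 2:
  p = (7 - (3)·-3.4000) / (5) = 3.4400
  q = (-6 - (1)·3.4400) / (2) = -4.7200

(3.4400, -4.7200)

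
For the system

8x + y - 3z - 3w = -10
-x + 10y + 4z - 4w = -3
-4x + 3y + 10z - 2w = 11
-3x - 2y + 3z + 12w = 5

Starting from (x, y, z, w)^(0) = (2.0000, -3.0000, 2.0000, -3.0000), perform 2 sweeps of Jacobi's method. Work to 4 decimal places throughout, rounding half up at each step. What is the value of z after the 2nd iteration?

Iteration 1:
  x = (-10 - (1)·-3.0000 - (-3)·2.0000 - (-3)·-3.0000) / (8) = -1.2500
  y = (-3 - (-1)·2.0000 - (4)·2.0000 - (-4)·-3.0000) / (10) = -2.1000
  z = (11 - (-4)·2.0000 - (3)·-3.0000 - (-2)·-3.0000) / (10) = 2.2000
  w = (5 - (-3)·2.0000 - (-2)·-3.0000 - (3)·2.0000) / (12) = -0.0833
Iteration 2:
  x = (-10 - (1)·-2.1000 - (-3)·2.2000 - (-3)·-0.0833) / (8) = -0.1937
  y = (-3 - (-1)·-1.2500 - (4)·2.2000 - (-4)·-0.0833) / (10) = -1.3383
  z = (11 - (-4)·-1.2500 - (3)·-2.1000 - (-2)·-0.0833) / (10) = 1.2133
  w = (5 - (-3)·-1.2500 - (-2)·-2.1000 - (3)·2.2000) / (12) = -0.7958

1.2133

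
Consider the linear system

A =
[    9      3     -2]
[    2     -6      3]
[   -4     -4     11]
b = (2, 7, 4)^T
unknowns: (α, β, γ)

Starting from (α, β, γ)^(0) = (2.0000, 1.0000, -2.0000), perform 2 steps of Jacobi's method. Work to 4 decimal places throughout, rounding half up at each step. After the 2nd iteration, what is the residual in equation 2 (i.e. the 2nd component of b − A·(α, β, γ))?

2.3133

Iteration 1:
  α = (2 - (3)·1.0000 - (-2)·-2.0000) / (9) = -0.5556
  β = (7 - (2)·2.0000 - (3)·-2.0000) / (-6) = -1.5000
  γ = (4 - (-4)·2.0000 - (-4)·1.0000) / (11) = 1.4545
Iteration 2:
  α = (2 - (3)·-1.5000 - (-2)·1.4545) / (9) = 1.0454
  β = (7 - (2)·-0.5556 - (3)·1.4545) / (-6) = -0.6246
  γ = (4 - (-4)·-0.5556 - (-4)·-1.5000) / (11) = -0.3839
Residual b − A·x = (-6.3026, 2.3133, 9.9061)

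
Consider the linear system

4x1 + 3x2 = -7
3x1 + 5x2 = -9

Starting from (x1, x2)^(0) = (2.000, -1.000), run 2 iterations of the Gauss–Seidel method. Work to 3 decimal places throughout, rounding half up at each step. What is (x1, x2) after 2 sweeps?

Iteration 1:
  x1 = (-7 - (3)·-1.000) / (4) = -1.000
  x2 = (-9 - (3)·-1.000) / (5) = -1.200
Iteration 2:
  x1 = (-7 - (3)·-1.200) / (4) = -0.850
  x2 = (-9 - (3)·-0.850) / (5) = -1.290

(-0.850, -1.290)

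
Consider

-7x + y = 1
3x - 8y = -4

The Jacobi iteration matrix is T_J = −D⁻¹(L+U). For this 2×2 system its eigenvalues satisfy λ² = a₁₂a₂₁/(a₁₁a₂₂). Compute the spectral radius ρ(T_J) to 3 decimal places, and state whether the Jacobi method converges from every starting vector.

0.231

a₁₂a₂₁/(a₁₁a₂₂) = (1)·(3) / ((-7)·(-8)) = 0.053571
ρ = √|0.053571| = √0.053571 = 0.231
ρ < 1, so Jacobi converges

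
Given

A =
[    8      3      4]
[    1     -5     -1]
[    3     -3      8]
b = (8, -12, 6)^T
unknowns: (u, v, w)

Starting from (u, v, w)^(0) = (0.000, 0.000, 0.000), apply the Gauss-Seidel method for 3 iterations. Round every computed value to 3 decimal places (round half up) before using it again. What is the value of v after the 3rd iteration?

Iteration 1:
  u = (8 - (3)·0.000 - (4)·0.000) / (8) = 1.000
  v = (-12 - (1)·1.000 - (-1)·0.000) / (-5) = 2.600
  w = (6 - (3)·1.000 - (-3)·2.600) / (8) = 1.350
Iteration 2:
  u = (8 - (3)·2.600 - (4)·1.350) / (8) = -0.650
  v = (-12 - (1)·-0.650 - (-1)·1.350) / (-5) = 2.000
  w = (6 - (3)·-0.650 - (-3)·2.000) / (8) = 1.744
Iteration 3:
  u = (8 - (3)·2.000 - (4)·1.744) / (8) = -0.622
  v = (-12 - (1)·-0.622 - (-1)·1.744) / (-5) = 1.927
  w = (6 - (3)·-0.622 - (-3)·1.927) / (8) = 1.706

1.927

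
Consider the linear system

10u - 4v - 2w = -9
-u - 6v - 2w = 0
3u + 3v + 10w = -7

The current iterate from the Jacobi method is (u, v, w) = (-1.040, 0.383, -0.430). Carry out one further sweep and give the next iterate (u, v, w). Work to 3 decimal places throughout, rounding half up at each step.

(-0.833, 0.317, -0.503)

One sweep:
  u = (-9 - (-4)·0.383 - (-2)·-0.430) / (10) = -0.833
  v = (0 - (-1)·-1.040 - (-2)·-0.430) / (-6) = 0.317
  w = (-7 - (3)·-1.040 - (3)·0.383) / (10) = -0.503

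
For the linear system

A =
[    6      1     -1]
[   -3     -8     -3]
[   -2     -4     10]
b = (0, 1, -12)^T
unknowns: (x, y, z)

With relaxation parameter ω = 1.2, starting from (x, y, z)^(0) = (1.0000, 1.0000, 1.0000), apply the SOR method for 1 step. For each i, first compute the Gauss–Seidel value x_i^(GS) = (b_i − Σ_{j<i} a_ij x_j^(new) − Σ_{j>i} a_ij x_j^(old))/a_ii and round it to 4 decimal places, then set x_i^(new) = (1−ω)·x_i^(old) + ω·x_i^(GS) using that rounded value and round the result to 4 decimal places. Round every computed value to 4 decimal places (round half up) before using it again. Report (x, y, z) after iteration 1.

(-0.2000, -0.7100, -2.0288)

Iteration 1:
  x: GS value = (0 - (1)·1.0000 - (-1)·1.0000) / (6) = 0.0000;  x ← (1−ω)·1.0000 + ω·0.0000 = -0.2000
  y: GS value = (1 - (-3)·-0.2000 - (-3)·1.0000) / (-8) = -0.4250;  y ← (1−ω)·1.0000 + ω·-0.4250 = -0.7100
  z: GS value = (-12 - (-2)·-0.2000 - (-4)·-0.7100) / (10) = -1.5240;  z ← (1−ω)·1.0000 + ω·-1.5240 = -2.0288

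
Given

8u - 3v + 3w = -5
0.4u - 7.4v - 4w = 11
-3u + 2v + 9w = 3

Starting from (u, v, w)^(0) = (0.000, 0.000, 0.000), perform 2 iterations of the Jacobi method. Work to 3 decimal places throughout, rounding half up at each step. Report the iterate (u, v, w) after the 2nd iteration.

(-1.307, -1.700, 0.455)

Iteration 1:
  u = (-5 - (-3)·0.000 - (3)·0.000) / (8) = -0.625
  v = (11 - (0.4)·0.000 - (-4)·0.000) / (-7.4) = -1.486
  w = (3 - (-3)·0.000 - (2)·0.000) / (9) = 0.333
Iteration 2:
  u = (-5 - (-3)·-1.486 - (3)·0.333) / (8) = -1.307
  v = (11 - (0.4)·-0.625 - (-4)·0.333) / (-7.4) = -1.700
  w = (3 - (-3)·-0.625 - (2)·-1.486) / (9) = 0.455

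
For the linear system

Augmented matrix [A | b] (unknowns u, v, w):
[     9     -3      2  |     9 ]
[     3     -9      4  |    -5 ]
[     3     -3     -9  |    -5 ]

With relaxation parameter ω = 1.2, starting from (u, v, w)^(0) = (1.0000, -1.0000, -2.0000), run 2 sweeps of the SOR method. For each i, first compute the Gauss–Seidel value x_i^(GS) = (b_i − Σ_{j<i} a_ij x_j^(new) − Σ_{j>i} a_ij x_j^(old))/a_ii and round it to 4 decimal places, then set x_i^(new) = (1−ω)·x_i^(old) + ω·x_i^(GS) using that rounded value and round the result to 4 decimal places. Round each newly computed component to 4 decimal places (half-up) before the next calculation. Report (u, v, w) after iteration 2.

(0.6964, 1.6512, 0.0010)

Iteration 1:
  u: GS value = (9 - (-3)·-1.0000 - (2)·-2.0000) / (9) = 1.1111;  u ← (1−ω)·1.0000 + ω·1.1111 = 1.1333
  v: GS value = (-5 - (3)·1.1333 - (4)·-2.0000) / (-9) = 0.0444;  v ← (1−ω)·-1.0000 + ω·0.0444 = 0.2533
  w: GS value = (-5 - (3)·1.1333 - (-3)·0.2533) / (-9) = 0.8489;  w ← (1−ω)·-2.0000 + ω·0.8489 = 1.4187
Iteration 2:
  u: GS value = (9 - (-3)·0.2533 - (2)·1.4187) / (9) = 0.7692;  u ← (1−ω)·1.1333 + ω·0.7692 = 0.6964
  v: GS value = (-5 - (3)·0.6964 - (4)·1.4187) / (-9) = 1.4182;  v ← (1−ω)·0.2533 + ω·1.4182 = 1.6512
  w: GS value = (-5 - (3)·0.6964 - (-3)·1.6512) / (-9) = 0.2373;  w ← (1−ω)·1.4187 + ω·0.2373 = 0.0010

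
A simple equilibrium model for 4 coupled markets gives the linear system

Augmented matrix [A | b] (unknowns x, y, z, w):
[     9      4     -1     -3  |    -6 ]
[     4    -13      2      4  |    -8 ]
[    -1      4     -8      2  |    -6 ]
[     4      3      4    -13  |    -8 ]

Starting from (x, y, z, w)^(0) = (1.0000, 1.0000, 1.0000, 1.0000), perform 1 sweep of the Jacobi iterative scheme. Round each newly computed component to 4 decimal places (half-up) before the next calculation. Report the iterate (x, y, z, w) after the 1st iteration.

Iteration 1:
  x = (-6 - (4)·1.0000 - (-1)·1.0000 - (-3)·1.0000) / (9) = -0.6667
  y = (-8 - (4)·1.0000 - (2)·1.0000 - (4)·1.0000) / (-13) = 1.3846
  z = (-6 - (-1)·1.0000 - (4)·1.0000 - (2)·1.0000) / (-8) = 1.3750
  w = (-8 - (4)·1.0000 - (3)·1.0000 - (4)·1.0000) / (-13) = 1.4615

(-0.6667, 1.3846, 1.3750, 1.4615)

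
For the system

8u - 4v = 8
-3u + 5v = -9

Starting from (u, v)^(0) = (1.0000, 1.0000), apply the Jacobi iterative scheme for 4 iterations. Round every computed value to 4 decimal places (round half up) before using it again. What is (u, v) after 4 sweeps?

Iteration 1:
  u = (8 - (-4)·1.0000) / (8) = 1.5000
  v = (-9 - (-3)·1.0000) / (5) = -1.2000
Iteration 2:
  u = (8 - (-4)·-1.2000) / (8) = 0.4000
  v = (-9 - (-3)·1.5000) / (5) = -0.9000
Iteration 3:
  u = (8 - (-4)·-0.9000) / (8) = 0.5500
  v = (-9 - (-3)·0.4000) / (5) = -1.5600
Iteration 4:
  u = (8 - (-4)·-1.5600) / (8) = 0.2200
  v = (-9 - (-3)·0.5500) / (5) = -1.4700

(0.2200, -1.4700)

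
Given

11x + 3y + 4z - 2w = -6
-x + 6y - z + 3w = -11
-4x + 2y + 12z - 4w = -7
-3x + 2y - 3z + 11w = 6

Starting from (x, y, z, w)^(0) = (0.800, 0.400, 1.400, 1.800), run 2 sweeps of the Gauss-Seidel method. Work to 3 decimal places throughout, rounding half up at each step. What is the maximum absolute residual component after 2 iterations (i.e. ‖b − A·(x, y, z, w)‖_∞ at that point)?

Iteration 1:
  x = (-6 - (3)·0.400 - (4)·1.400 - (-2)·1.800) / (11) = -0.836
  y = (-11 - (-1)·-0.836 - (-1)·1.400 - (3)·1.800) / (6) = -2.639
  z = (-7 - (-4)·-0.836 - (2)·-2.639 - (-4)·1.800) / (12) = 0.178
  w = (6 - (-3)·-0.836 - (2)·-2.639 - (-3)·0.178) / (11) = 0.846
Iteration 2:
  x = (-6 - (3)·-2.639 - (4)·0.178 - (-2)·0.846) / (11) = 0.263
  y = (-11 - (-1)·0.263 - (-1)·0.178 - (3)·0.846) / (6) = -2.183
  z = (-7 - (-4)·0.263 - (2)·-2.183 - (-4)·0.846) / (12) = 0.150
  w = (6 - (-3)·0.263 - (2)·-2.183 - (-3)·0.150) / (11) = 1.055
Residual b − A·x = (-0.834, -0.654, 0.838, 0.000); ∞-norm = 0.838

0.838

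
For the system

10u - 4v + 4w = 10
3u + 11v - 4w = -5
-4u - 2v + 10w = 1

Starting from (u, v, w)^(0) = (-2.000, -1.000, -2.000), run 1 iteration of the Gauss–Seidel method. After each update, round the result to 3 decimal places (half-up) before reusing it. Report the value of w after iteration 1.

Iteration 1:
  u = (10 - (-4)·-1.000 - (4)·-2.000) / (10) = 1.400
  v = (-5 - (3)·1.400 - (-4)·-2.000) / (11) = -1.564
  w = (1 - (-4)·1.400 - (-2)·-1.564) / (10) = 0.347

0.347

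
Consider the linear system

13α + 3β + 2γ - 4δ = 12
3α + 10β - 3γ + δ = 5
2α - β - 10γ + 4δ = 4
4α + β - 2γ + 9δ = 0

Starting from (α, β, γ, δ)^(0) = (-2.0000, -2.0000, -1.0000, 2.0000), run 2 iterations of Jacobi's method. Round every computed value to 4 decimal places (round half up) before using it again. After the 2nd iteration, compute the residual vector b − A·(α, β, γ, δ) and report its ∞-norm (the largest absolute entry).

Iteration 1:
  α = (12 - (3)·-2.0000 - (2)·-1.0000 - (-4)·2.0000) / (13) = 2.1538
  β = (5 - (3)·-2.0000 - (-3)·-1.0000 - (1)·2.0000) / (10) = 0.6000
  γ = (4 - (2)·-2.0000 - (-1)·-2.0000 - (4)·2.0000) / (-10) = 0.2000
  δ = (0 - (4)·-2.0000 - (1)·-2.0000 - (-2)·-1.0000) / (9) = 0.8889
Iteration 2:
  α = (12 - (3)·0.6000 - (2)·0.2000 - (-4)·0.8889) / (13) = 1.0274
  β = (5 - (3)·2.1538 - (-3)·0.2000 - (1)·0.8889) / (10) = -0.1750
  γ = (4 - (2)·2.1538 - (-1)·0.6000 - (4)·0.8889) / (-10) = 0.3263
  δ = (0 - (4)·2.1538 - (1)·0.6000 - (-2)·0.2000) / (9) = -0.9795
Residual b − A·x = (-5.4018, 5.6262, 8.9512, 5.5335); ∞-norm = 8.9512

8.9512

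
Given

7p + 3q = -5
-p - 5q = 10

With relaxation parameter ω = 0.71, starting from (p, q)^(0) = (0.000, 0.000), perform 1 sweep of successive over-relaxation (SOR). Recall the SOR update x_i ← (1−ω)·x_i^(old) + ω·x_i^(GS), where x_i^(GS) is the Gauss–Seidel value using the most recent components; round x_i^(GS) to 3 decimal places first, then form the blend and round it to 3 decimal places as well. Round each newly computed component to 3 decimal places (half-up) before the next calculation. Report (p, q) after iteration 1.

Iteration 1:
  p: GS value = (-5 - (3)·0.000) / (7) = -0.714;  p ← (1−ω)·0.000 + ω·-0.714 = -0.507
  q: GS value = (10 - (-1)·-0.507) / (-5) = -1.899;  q ← (1−ω)·0.000 + ω·-1.899 = -1.348

(-0.507, -1.348)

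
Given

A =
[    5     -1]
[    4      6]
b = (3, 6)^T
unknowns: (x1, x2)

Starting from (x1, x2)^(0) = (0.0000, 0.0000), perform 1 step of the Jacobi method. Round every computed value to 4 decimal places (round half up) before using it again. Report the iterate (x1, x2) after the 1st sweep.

Iteration 1:
  x1 = (3 - (-1)·0.0000) / (5) = 0.6000
  x2 = (6 - (4)·0.0000) / (6) = 1.0000

(0.6000, 1.0000)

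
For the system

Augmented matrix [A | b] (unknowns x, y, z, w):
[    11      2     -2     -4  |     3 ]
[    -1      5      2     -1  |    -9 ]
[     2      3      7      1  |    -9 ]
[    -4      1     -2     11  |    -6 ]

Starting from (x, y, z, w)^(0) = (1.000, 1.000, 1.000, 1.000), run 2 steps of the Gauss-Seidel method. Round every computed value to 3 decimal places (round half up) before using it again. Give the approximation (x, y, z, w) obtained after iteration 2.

Iteration 1:
  x = (3 - (2)·1.000 - (-2)·1.000 - (-4)·1.000) / (11) = 0.636
  y = (-9 - (-1)·0.636 - (2)·1.000 - (-1)·1.000) / (5) = -1.873
  z = (-9 - (2)·0.636 - (3)·-1.873 - (1)·1.000) / (7) = -0.808
  w = (-6 - (-4)·0.636 - (1)·-1.873 - (-2)·-0.808) / (11) = -0.291
Iteration 2:
  x = (3 - (2)·-1.873 - (-2)·-0.808 - (-4)·-0.291) / (11) = 0.361
  y = (-9 - (-1)·0.361 - (2)·-0.808 - (-1)·-0.291) / (5) = -1.463
  z = (-9 - (2)·0.361 - (3)·-1.463 - (1)·-0.291) / (7) = -0.720
  w = (-6 - (-4)·0.361 - (1)·-1.463 - (-2)·-0.720) / (11) = -0.412

(0.361, -1.463, -0.720, -0.412)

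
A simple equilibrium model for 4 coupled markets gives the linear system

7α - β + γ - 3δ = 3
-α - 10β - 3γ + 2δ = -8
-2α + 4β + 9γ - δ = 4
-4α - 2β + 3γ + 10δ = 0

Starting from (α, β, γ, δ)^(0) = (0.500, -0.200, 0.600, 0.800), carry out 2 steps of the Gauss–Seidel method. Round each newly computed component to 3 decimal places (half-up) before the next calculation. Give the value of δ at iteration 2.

Iteration 1:
  α = (3 - (-1)·-0.200 - (1)·0.600 - (-3)·0.800) / (7) = 0.657
  β = (-8 - (-1)·0.657 - (-3)·0.600 - (2)·0.800) / (-10) = 0.714
  γ = (4 - (-2)·0.657 - (4)·0.714 - (-1)·0.800) / (9) = 0.362
  δ = (0 - (-4)·0.657 - (-2)·0.714 - (3)·0.362) / (10) = 0.297
Iteration 2:
  α = (3 - (-1)·0.714 - (1)·0.362 - (-3)·0.297) / (7) = 0.606
  β = (-8 - (-1)·0.606 - (-3)·0.362 - (2)·0.297) / (-10) = 0.690
  γ = (4 - (-2)·0.606 - (4)·0.690 - (-1)·0.297) / (9) = 0.305
  δ = (0 - (-4)·0.606 - (-2)·0.690 - (3)·0.305) / (10) = 0.289

0.289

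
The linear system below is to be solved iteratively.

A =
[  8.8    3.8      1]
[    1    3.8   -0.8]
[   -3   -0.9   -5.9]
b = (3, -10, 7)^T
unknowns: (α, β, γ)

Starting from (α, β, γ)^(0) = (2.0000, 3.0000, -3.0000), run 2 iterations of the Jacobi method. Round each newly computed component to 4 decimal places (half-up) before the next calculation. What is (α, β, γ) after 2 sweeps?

(2.2797, -3.0303, -0.2964)

Iteration 1:
  α = (3 - (3.8)·3.0000 - (1)·-3.0000) / (8.8) = -0.6136
  β = (-10 - (1)·2.0000 - (-0.8)·-3.0000) / (3.8) = -3.7895
  γ = (7 - (-3)·2.0000 - (-0.9)·3.0000) / (-5.9) = -2.6610
Iteration 2:
  α = (3 - (3.8)·-3.7895 - (1)·-2.6610) / (8.8) = 2.2797
  β = (-10 - (1)·-0.6136 - (-0.8)·-2.6610) / (3.8) = -3.0303
  γ = (7 - (-3)·-0.6136 - (-0.9)·-3.7895) / (-5.9) = -0.2964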